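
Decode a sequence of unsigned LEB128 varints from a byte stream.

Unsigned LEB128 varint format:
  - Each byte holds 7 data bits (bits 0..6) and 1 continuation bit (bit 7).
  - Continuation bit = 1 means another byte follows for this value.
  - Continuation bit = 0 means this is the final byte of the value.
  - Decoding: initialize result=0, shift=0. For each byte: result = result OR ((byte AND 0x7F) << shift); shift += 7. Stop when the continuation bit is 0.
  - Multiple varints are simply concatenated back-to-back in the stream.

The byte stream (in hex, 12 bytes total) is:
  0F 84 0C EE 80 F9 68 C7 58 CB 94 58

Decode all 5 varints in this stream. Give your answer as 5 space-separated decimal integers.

Answer: 15 1540 220086382 11335 1444427

Derivation:
  byte[0]=0x0F cont=0 payload=0x0F=15: acc |= 15<<0 -> acc=15 shift=7 [end]
Varint 1: bytes[0:1] = 0F -> value 15 (1 byte(s))
  byte[1]=0x84 cont=1 payload=0x04=4: acc |= 4<<0 -> acc=4 shift=7
  byte[2]=0x0C cont=0 payload=0x0C=12: acc |= 12<<7 -> acc=1540 shift=14 [end]
Varint 2: bytes[1:3] = 84 0C -> value 1540 (2 byte(s))
  byte[3]=0xEE cont=1 payload=0x6E=110: acc |= 110<<0 -> acc=110 shift=7
  byte[4]=0x80 cont=1 payload=0x00=0: acc |= 0<<7 -> acc=110 shift=14
  byte[5]=0xF9 cont=1 payload=0x79=121: acc |= 121<<14 -> acc=1982574 shift=21
  byte[6]=0x68 cont=0 payload=0x68=104: acc |= 104<<21 -> acc=220086382 shift=28 [end]
Varint 3: bytes[3:7] = EE 80 F9 68 -> value 220086382 (4 byte(s))
  byte[7]=0xC7 cont=1 payload=0x47=71: acc |= 71<<0 -> acc=71 shift=7
  byte[8]=0x58 cont=0 payload=0x58=88: acc |= 88<<7 -> acc=11335 shift=14 [end]
Varint 4: bytes[7:9] = C7 58 -> value 11335 (2 byte(s))
  byte[9]=0xCB cont=1 payload=0x4B=75: acc |= 75<<0 -> acc=75 shift=7
  byte[10]=0x94 cont=1 payload=0x14=20: acc |= 20<<7 -> acc=2635 shift=14
  byte[11]=0x58 cont=0 payload=0x58=88: acc |= 88<<14 -> acc=1444427 shift=21 [end]
Varint 5: bytes[9:12] = CB 94 58 -> value 1444427 (3 byte(s))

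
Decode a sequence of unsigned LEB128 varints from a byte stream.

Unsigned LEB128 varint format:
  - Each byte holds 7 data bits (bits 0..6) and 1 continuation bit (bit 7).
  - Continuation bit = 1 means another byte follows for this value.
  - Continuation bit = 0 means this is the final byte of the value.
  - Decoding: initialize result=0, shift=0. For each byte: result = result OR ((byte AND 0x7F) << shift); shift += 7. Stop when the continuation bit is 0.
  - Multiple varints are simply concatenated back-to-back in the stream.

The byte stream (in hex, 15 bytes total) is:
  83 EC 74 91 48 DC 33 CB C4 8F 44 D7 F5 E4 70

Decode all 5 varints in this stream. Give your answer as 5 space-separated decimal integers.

  byte[0]=0x83 cont=1 payload=0x03=3: acc |= 3<<0 -> acc=3 shift=7
  byte[1]=0xEC cont=1 payload=0x6C=108: acc |= 108<<7 -> acc=13827 shift=14
  byte[2]=0x74 cont=0 payload=0x74=116: acc |= 116<<14 -> acc=1914371 shift=21 [end]
Varint 1: bytes[0:3] = 83 EC 74 -> value 1914371 (3 byte(s))
  byte[3]=0x91 cont=1 payload=0x11=17: acc |= 17<<0 -> acc=17 shift=7
  byte[4]=0x48 cont=0 payload=0x48=72: acc |= 72<<7 -> acc=9233 shift=14 [end]
Varint 2: bytes[3:5] = 91 48 -> value 9233 (2 byte(s))
  byte[5]=0xDC cont=1 payload=0x5C=92: acc |= 92<<0 -> acc=92 shift=7
  byte[6]=0x33 cont=0 payload=0x33=51: acc |= 51<<7 -> acc=6620 shift=14 [end]
Varint 3: bytes[5:7] = DC 33 -> value 6620 (2 byte(s))
  byte[7]=0xCB cont=1 payload=0x4B=75: acc |= 75<<0 -> acc=75 shift=7
  byte[8]=0xC4 cont=1 payload=0x44=68: acc |= 68<<7 -> acc=8779 shift=14
  byte[9]=0x8F cont=1 payload=0x0F=15: acc |= 15<<14 -> acc=254539 shift=21
  byte[10]=0x44 cont=0 payload=0x44=68: acc |= 68<<21 -> acc=142860875 shift=28 [end]
Varint 4: bytes[7:11] = CB C4 8F 44 -> value 142860875 (4 byte(s))
  byte[11]=0xD7 cont=1 payload=0x57=87: acc |= 87<<0 -> acc=87 shift=7
  byte[12]=0xF5 cont=1 payload=0x75=117: acc |= 117<<7 -> acc=15063 shift=14
  byte[13]=0xE4 cont=1 payload=0x64=100: acc |= 100<<14 -> acc=1653463 shift=21
  byte[14]=0x70 cont=0 payload=0x70=112: acc |= 112<<21 -> acc=236534487 shift=28 [end]
Varint 5: bytes[11:15] = D7 F5 E4 70 -> value 236534487 (4 byte(s))

Answer: 1914371 9233 6620 142860875 236534487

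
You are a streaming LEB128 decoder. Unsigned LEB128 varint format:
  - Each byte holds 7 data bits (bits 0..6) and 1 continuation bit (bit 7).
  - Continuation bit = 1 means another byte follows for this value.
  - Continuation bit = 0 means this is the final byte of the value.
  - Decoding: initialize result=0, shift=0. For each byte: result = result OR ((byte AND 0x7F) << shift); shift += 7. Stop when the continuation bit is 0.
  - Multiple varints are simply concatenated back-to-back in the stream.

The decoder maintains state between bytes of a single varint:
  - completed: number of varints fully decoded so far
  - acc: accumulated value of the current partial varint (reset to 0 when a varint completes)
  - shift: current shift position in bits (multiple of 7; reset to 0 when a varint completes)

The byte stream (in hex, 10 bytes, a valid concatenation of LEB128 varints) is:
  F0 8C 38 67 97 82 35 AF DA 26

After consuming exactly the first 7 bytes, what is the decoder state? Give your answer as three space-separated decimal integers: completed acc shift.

Answer: 3 0 0

Derivation:
byte[0]=0xF0 cont=1 payload=0x70: acc |= 112<<0 -> completed=0 acc=112 shift=7
byte[1]=0x8C cont=1 payload=0x0C: acc |= 12<<7 -> completed=0 acc=1648 shift=14
byte[2]=0x38 cont=0 payload=0x38: varint #1 complete (value=919152); reset -> completed=1 acc=0 shift=0
byte[3]=0x67 cont=0 payload=0x67: varint #2 complete (value=103); reset -> completed=2 acc=0 shift=0
byte[4]=0x97 cont=1 payload=0x17: acc |= 23<<0 -> completed=2 acc=23 shift=7
byte[5]=0x82 cont=1 payload=0x02: acc |= 2<<7 -> completed=2 acc=279 shift=14
byte[6]=0x35 cont=0 payload=0x35: varint #3 complete (value=868631); reset -> completed=3 acc=0 shift=0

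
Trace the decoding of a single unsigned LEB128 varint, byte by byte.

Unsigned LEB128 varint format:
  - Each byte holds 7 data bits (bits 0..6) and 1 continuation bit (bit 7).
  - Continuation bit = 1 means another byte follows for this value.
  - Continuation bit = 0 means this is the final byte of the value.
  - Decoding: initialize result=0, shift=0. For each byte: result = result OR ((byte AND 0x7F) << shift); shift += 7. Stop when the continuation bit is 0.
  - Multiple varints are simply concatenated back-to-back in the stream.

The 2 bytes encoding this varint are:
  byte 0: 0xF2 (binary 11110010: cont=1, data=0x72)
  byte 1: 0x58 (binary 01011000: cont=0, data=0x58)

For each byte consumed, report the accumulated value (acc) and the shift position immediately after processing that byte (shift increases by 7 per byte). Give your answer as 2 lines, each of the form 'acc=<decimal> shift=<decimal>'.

byte 0=0xF2: payload=0x72=114, contrib = 114<<0 = 114; acc -> 114, shift -> 7
byte 1=0x58: payload=0x58=88, contrib = 88<<7 = 11264; acc -> 11378, shift -> 14

Answer: acc=114 shift=7
acc=11378 shift=14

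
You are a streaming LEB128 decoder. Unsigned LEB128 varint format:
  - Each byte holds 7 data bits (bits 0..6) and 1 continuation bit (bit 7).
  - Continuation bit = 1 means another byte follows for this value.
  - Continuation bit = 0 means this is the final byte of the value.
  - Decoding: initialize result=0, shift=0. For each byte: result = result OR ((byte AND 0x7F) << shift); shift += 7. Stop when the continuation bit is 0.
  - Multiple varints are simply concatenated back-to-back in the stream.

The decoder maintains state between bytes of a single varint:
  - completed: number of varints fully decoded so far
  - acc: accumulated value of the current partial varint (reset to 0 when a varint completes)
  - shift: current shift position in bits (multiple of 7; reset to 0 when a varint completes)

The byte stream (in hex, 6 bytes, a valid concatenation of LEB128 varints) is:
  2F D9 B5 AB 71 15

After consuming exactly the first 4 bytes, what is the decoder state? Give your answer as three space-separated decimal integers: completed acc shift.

byte[0]=0x2F cont=0 payload=0x2F: varint #1 complete (value=47); reset -> completed=1 acc=0 shift=0
byte[1]=0xD9 cont=1 payload=0x59: acc |= 89<<0 -> completed=1 acc=89 shift=7
byte[2]=0xB5 cont=1 payload=0x35: acc |= 53<<7 -> completed=1 acc=6873 shift=14
byte[3]=0xAB cont=1 payload=0x2B: acc |= 43<<14 -> completed=1 acc=711385 shift=21

Answer: 1 711385 21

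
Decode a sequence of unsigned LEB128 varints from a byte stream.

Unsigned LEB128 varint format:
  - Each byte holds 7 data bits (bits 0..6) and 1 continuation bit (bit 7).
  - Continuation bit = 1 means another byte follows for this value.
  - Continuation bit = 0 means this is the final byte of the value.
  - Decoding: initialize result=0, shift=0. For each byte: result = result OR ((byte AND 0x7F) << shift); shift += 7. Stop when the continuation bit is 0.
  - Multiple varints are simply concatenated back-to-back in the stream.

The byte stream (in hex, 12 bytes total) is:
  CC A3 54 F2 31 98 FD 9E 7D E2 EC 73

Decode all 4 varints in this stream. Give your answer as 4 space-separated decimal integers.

Answer: 1380812 6386 262651544 1898082

Derivation:
  byte[0]=0xCC cont=1 payload=0x4C=76: acc |= 76<<0 -> acc=76 shift=7
  byte[1]=0xA3 cont=1 payload=0x23=35: acc |= 35<<7 -> acc=4556 shift=14
  byte[2]=0x54 cont=0 payload=0x54=84: acc |= 84<<14 -> acc=1380812 shift=21 [end]
Varint 1: bytes[0:3] = CC A3 54 -> value 1380812 (3 byte(s))
  byte[3]=0xF2 cont=1 payload=0x72=114: acc |= 114<<0 -> acc=114 shift=7
  byte[4]=0x31 cont=0 payload=0x31=49: acc |= 49<<7 -> acc=6386 shift=14 [end]
Varint 2: bytes[3:5] = F2 31 -> value 6386 (2 byte(s))
  byte[5]=0x98 cont=1 payload=0x18=24: acc |= 24<<0 -> acc=24 shift=7
  byte[6]=0xFD cont=1 payload=0x7D=125: acc |= 125<<7 -> acc=16024 shift=14
  byte[7]=0x9E cont=1 payload=0x1E=30: acc |= 30<<14 -> acc=507544 shift=21
  byte[8]=0x7D cont=0 payload=0x7D=125: acc |= 125<<21 -> acc=262651544 shift=28 [end]
Varint 3: bytes[5:9] = 98 FD 9E 7D -> value 262651544 (4 byte(s))
  byte[9]=0xE2 cont=1 payload=0x62=98: acc |= 98<<0 -> acc=98 shift=7
  byte[10]=0xEC cont=1 payload=0x6C=108: acc |= 108<<7 -> acc=13922 shift=14
  byte[11]=0x73 cont=0 payload=0x73=115: acc |= 115<<14 -> acc=1898082 shift=21 [end]
Varint 4: bytes[9:12] = E2 EC 73 -> value 1898082 (3 byte(s))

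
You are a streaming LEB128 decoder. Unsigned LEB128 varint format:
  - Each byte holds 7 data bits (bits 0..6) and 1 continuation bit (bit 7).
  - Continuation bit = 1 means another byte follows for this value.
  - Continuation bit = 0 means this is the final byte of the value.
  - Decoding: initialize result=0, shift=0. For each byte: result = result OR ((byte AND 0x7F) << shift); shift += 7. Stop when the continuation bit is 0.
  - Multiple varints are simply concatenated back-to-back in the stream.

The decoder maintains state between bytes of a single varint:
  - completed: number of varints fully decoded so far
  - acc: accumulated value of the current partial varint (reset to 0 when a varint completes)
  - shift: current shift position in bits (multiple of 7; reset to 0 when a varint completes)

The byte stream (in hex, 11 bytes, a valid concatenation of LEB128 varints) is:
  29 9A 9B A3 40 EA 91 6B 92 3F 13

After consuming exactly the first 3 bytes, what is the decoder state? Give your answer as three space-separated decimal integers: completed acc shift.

byte[0]=0x29 cont=0 payload=0x29: varint #1 complete (value=41); reset -> completed=1 acc=0 shift=0
byte[1]=0x9A cont=1 payload=0x1A: acc |= 26<<0 -> completed=1 acc=26 shift=7
byte[2]=0x9B cont=1 payload=0x1B: acc |= 27<<7 -> completed=1 acc=3482 shift=14

Answer: 1 3482 14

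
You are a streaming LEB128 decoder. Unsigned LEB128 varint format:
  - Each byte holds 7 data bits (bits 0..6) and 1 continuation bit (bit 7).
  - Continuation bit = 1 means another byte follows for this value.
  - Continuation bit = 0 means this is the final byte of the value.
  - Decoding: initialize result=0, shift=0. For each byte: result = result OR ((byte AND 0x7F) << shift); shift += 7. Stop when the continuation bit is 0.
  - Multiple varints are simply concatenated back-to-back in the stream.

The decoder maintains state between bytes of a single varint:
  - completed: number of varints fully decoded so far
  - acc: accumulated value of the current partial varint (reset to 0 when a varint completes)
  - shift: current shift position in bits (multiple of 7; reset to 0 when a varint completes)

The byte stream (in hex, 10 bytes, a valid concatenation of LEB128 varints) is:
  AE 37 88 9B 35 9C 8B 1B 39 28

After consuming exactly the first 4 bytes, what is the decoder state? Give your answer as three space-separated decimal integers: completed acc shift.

Answer: 1 3464 14

Derivation:
byte[0]=0xAE cont=1 payload=0x2E: acc |= 46<<0 -> completed=0 acc=46 shift=7
byte[1]=0x37 cont=0 payload=0x37: varint #1 complete (value=7086); reset -> completed=1 acc=0 shift=0
byte[2]=0x88 cont=1 payload=0x08: acc |= 8<<0 -> completed=1 acc=8 shift=7
byte[3]=0x9B cont=1 payload=0x1B: acc |= 27<<7 -> completed=1 acc=3464 shift=14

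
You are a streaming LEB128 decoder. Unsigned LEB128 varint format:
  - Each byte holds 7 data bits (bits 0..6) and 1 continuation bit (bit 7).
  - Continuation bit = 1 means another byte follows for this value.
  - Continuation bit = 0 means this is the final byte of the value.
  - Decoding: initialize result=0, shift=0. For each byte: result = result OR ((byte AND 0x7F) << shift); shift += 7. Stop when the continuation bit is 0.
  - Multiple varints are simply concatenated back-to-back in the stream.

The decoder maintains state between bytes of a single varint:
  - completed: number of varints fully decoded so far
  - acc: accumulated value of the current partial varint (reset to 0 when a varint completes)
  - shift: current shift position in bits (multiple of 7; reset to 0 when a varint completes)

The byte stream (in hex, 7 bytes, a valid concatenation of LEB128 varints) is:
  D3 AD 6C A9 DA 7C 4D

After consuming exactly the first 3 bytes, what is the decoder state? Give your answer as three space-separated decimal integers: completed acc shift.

Answer: 1 0 0

Derivation:
byte[0]=0xD3 cont=1 payload=0x53: acc |= 83<<0 -> completed=0 acc=83 shift=7
byte[1]=0xAD cont=1 payload=0x2D: acc |= 45<<7 -> completed=0 acc=5843 shift=14
byte[2]=0x6C cont=0 payload=0x6C: varint #1 complete (value=1775315); reset -> completed=1 acc=0 shift=0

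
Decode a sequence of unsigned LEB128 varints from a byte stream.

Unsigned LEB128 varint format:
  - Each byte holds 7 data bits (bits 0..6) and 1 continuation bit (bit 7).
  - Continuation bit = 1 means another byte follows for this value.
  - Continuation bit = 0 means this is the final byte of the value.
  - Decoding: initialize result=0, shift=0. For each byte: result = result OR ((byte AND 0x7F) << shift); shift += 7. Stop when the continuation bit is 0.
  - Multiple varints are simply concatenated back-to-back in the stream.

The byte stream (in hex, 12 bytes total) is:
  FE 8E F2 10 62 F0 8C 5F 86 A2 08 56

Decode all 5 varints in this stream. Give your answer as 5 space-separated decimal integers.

Answer: 35424126 98 1558128 135430 86

Derivation:
  byte[0]=0xFE cont=1 payload=0x7E=126: acc |= 126<<0 -> acc=126 shift=7
  byte[1]=0x8E cont=1 payload=0x0E=14: acc |= 14<<7 -> acc=1918 shift=14
  byte[2]=0xF2 cont=1 payload=0x72=114: acc |= 114<<14 -> acc=1869694 shift=21
  byte[3]=0x10 cont=0 payload=0x10=16: acc |= 16<<21 -> acc=35424126 shift=28 [end]
Varint 1: bytes[0:4] = FE 8E F2 10 -> value 35424126 (4 byte(s))
  byte[4]=0x62 cont=0 payload=0x62=98: acc |= 98<<0 -> acc=98 shift=7 [end]
Varint 2: bytes[4:5] = 62 -> value 98 (1 byte(s))
  byte[5]=0xF0 cont=1 payload=0x70=112: acc |= 112<<0 -> acc=112 shift=7
  byte[6]=0x8C cont=1 payload=0x0C=12: acc |= 12<<7 -> acc=1648 shift=14
  byte[7]=0x5F cont=0 payload=0x5F=95: acc |= 95<<14 -> acc=1558128 shift=21 [end]
Varint 3: bytes[5:8] = F0 8C 5F -> value 1558128 (3 byte(s))
  byte[8]=0x86 cont=1 payload=0x06=6: acc |= 6<<0 -> acc=6 shift=7
  byte[9]=0xA2 cont=1 payload=0x22=34: acc |= 34<<7 -> acc=4358 shift=14
  byte[10]=0x08 cont=0 payload=0x08=8: acc |= 8<<14 -> acc=135430 shift=21 [end]
Varint 4: bytes[8:11] = 86 A2 08 -> value 135430 (3 byte(s))
  byte[11]=0x56 cont=0 payload=0x56=86: acc |= 86<<0 -> acc=86 shift=7 [end]
Varint 5: bytes[11:12] = 56 -> value 86 (1 byte(s))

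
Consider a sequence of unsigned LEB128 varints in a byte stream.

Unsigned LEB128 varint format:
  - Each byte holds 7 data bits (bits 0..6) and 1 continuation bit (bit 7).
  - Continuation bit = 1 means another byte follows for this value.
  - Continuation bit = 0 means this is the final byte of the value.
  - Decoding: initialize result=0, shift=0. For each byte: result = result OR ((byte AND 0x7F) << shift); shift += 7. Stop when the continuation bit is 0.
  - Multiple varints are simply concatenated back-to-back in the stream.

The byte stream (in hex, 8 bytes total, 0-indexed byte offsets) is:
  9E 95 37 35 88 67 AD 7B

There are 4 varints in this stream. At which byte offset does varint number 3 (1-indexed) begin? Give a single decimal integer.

Answer: 4

Derivation:
  byte[0]=0x9E cont=1 payload=0x1E=30: acc |= 30<<0 -> acc=30 shift=7
  byte[1]=0x95 cont=1 payload=0x15=21: acc |= 21<<7 -> acc=2718 shift=14
  byte[2]=0x37 cont=0 payload=0x37=55: acc |= 55<<14 -> acc=903838 shift=21 [end]
Varint 1: bytes[0:3] = 9E 95 37 -> value 903838 (3 byte(s))
  byte[3]=0x35 cont=0 payload=0x35=53: acc |= 53<<0 -> acc=53 shift=7 [end]
Varint 2: bytes[3:4] = 35 -> value 53 (1 byte(s))
  byte[4]=0x88 cont=1 payload=0x08=8: acc |= 8<<0 -> acc=8 shift=7
  byte[5]=0x67 cont=0 payload=0x67=103: acc |= 103<<7 -> acc=13192 shift=14 [end]
Varint 3: bytes[4:6] = 88 67 -> value 13192 (2 byte(s))
  byte[6]=0xAD cont=1 payload=0x2D=45: acc |= 45<<0 -> acc=45 shift=7
  byte[7]=0x7B cont=0 payload=0x7B=123: acc |= 123<<7 -> acc=15789 shift=14 [end]
Varint 4: bytes[6:8] = AD 7B -> value 15789 (2 byte(s))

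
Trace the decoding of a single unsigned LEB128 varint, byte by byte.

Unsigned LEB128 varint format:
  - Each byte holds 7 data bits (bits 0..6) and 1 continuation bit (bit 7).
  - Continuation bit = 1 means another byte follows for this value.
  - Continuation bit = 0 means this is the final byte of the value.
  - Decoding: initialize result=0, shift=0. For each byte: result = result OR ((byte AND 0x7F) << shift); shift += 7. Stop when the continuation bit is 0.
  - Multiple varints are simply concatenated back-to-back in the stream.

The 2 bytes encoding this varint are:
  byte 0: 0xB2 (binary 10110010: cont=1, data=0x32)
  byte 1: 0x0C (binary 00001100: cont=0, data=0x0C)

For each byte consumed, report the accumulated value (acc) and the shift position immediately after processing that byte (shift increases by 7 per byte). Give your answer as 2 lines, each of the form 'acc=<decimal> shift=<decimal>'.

byte 0=0xB2: payload=0x32=50, contrib = 50<<0 = 50; acc -> 50, shift -> 7
byte 1=0x0C: payload=0x0C=12, contrib = 12<<7 = 1536; acc -> 1586, shift -> 14

Answer: acc=50 shift=7
acc=1586 shift=14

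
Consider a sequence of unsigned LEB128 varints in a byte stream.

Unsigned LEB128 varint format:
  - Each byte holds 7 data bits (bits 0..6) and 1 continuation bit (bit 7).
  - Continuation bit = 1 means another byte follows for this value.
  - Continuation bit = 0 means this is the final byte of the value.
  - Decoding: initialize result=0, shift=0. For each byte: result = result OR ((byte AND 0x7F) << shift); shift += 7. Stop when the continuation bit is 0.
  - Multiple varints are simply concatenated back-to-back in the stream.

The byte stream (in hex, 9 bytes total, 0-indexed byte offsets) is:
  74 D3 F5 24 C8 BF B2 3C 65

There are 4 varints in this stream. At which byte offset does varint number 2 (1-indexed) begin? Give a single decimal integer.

  byte[0]=0x74 cont=0 payload=0x74=116: acc |= 116<<0 -> acc=116 shift=7 [end]
Varint 1: bytes[0:1] = 74 -> value 116 (1 byte(s))
  byte[1]=0xD3 cont=1 payload=0x53=83: acc |= 83<<0 -> acc=83 shift=7
  byte[2]=0xF5 cont=1 payload=0x75=117: acc |= 117<<7 -> acc=15059 shift=14
  byte[3]=0x24 cont=0 payload=0x24=36: acc |= 36<<14 -> acc=604883 shift=21 [end]
Varint 2: bytes[1:4] = D3 F5 24 -> value 604883 (3 byte(s))
  byte[4]=0xC8 cont=1 payload=0x48=72: acc |= 72<<0 -> acc=72 shift=7
  byte[5]=0xBF cont=1 payload=0x3F=63: acc |= 63<<7 -> acc=8136 shift=14
  byte[6]=0xB2 cont=1 payload=0x32=50: acc |= 50<<14 -> acc=827336 shift=21
  byte[7]=0x3C cont=0 payload=0x3C=60: acc |= 60<<21 -> acc=126656456 shift=28 [end]
Varint 3: bytes[4:8] = C8 BF B2 3C -> value 126656456 (4 byte(s))
  byte[8]=0x65 cont=0 payload=0x65=101: acc |= 101<<0 -> acc=101 shift=7 [end]
Varint 4: bytes[8:9] = 65 -> value 101 (1 byte(s))

Answer: 1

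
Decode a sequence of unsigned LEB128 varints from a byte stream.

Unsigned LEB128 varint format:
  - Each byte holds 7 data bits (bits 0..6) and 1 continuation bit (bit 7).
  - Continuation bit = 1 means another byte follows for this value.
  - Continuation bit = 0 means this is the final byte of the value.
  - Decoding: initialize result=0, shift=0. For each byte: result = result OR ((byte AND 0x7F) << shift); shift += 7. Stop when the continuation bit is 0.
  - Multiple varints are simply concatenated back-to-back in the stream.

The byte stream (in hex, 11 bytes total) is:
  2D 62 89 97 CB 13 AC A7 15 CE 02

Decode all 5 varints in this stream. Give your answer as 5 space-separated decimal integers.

  byte[0]=0x2D cont=0 payload=0x2D=45: acc |= 45<<0 -> acc=45 shift=7 [end]
Varint 1: bytes[0:1] = 2D -> value 45 (1 byte(s))
  byte[1]=0x62 cont=0 payload=0x62=98: acc |= 98<<0 -> acc=98 shift=7 [end]
Varint 2: bytes[1:2] = 62 -> value 98 (1 byte(s))
  byte[2]=0x89 cont=1 payload=0x09=9: acc |= 9<<0 -> acc=9 shift=7
  byte[3]=0x97 cont=1 payload=0x17=23: acc |= 23<<7 -> acc=2953 shift=14
  byte[4]=0xCB cont=1 payload=0x4B=75: acc |= 75<<14 -> acc=1231753 shift=21
  byte[5]=0x13 cont=0 payload=0x13=19: acc |= 19<<21 -> acc=41077641 shift=28 [end]
Varint 3: bytes[2:6] = 89 97 CB 13 -> value 41077641 (4 byte(s))
  byte[6]=0xAC cont=1 payload=0x2C=44: acc |= 44<<0 -> acc=44 shift=7
  byte[7]=0xA7 cont=1 payload=0x27=39: acc |= 39<<7 -> acc=5036 shift=14
  byte[8]=0x15 cont=0 payload=0x15=21: acc |= 21<<14 -> acc=349100 shift=21 [end]
Varint 4: bytes[6:9] = AC A7 15 -> value 349100 (3 byte(s))
  byte[9]=0xCE cont=1 payload=0x4E=78: acc |= 78<<0 -> acc=78 shift=7
  byte[10]=0x02 cont=0 payload=0x02=2: acc |= 2<<7 -> acc=334 shift=14 [end]
Varint 5: bytes[9:11] = CE 02 -> value 334 (2 byte(s))

Answer: 45 98 41077641 349100 334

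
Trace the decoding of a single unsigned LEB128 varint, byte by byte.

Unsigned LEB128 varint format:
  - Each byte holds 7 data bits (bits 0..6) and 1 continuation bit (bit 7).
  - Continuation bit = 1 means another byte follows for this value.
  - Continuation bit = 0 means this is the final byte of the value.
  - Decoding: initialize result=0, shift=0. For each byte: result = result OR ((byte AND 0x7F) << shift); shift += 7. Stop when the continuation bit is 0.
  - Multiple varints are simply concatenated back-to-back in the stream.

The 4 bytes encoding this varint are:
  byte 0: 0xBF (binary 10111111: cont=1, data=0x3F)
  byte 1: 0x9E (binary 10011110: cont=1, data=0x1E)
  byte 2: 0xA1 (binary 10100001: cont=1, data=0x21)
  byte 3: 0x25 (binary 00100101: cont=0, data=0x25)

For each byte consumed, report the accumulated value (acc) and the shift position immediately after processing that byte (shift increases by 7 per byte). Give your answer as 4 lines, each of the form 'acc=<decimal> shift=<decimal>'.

byte 0=0xBF: payload=0x3F=63, contrib = 63<<0 = 63; acc -> 63, shift -> 7
byte 1=0x9E: payload=0x1E=30, contrib = 30<<7 = 3840; acc -> 3903, shift -> 14
byte 2=0xA1: payload=0x21=33, contrib = 33<<14 = 540672; acc -> 544575, shift -> 21
byte 3=0x25: payload=0x25=37, contrib = 37<<21 = 77594624; acc -> 78139199, shift -> 28

Answer: acc=63 shift=7
acc=3903 shift=14
acc=544575 shift=21
acc=78139199 shift=28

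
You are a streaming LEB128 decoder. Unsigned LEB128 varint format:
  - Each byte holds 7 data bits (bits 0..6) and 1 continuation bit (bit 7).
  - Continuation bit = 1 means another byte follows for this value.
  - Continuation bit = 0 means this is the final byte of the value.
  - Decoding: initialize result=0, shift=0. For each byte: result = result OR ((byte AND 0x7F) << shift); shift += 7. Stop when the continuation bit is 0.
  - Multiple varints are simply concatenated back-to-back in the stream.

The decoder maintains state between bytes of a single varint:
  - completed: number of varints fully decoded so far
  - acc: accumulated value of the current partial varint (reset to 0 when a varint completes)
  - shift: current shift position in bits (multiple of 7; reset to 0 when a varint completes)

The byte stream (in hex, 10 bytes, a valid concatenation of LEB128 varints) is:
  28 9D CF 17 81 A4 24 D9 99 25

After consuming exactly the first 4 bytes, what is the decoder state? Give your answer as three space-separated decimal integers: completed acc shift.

byte[0]=0x28 cont=0 payload=0x28: varint #1 complete (value=40); reset -> completed=1 acc=0 shift=0
byte[1]=0x9D cont=1 payload=0x1D: acc |= 29<<0 -> completed=1 acc=29 shift=7
byte[2]=0xCF cont=1 payload=0x4F: acc |= 79<<7 -> completed=1 acc=10141 shift=14
byte[3]=0x17 cont=0 payload=0x17: varint #2 complete (value=386973); reset -> completed=2 acc=0 shift=0

Answer: 2 0 0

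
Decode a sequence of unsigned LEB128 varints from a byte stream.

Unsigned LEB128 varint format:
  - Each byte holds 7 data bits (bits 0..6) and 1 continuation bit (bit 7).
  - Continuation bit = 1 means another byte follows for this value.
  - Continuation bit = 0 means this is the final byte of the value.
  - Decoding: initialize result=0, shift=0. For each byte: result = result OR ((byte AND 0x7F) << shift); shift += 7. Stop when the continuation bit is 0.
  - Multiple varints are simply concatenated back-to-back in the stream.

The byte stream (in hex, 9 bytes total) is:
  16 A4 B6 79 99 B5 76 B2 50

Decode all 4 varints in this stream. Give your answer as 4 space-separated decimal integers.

  byte[0]=0x16 cont=0 payload=0x16=22: acc |= 22<<0 -> acc=22 shift=7 [end]
Varint 1: bytes[0:1] = 16 -> value 22 (1 byte(s))
  byte[1]=0xA4 cont=1 payload=0x24=36: acc |= 36<<0 -> acc=36 shift=7
  byte[2]=0xB6 cont=1 payload=0x36=54: acc |= 54<<7 -> acc=6948 shift=14
  byte[3]=0x79 cont=0 payload=0x79=121: acc |= 121<<14 -> acc=1989412 shift=21 [end]
Varint 2: bytes[1:4] = A4 B6 79 -> value 1989412 (3 byte(s))
  byte[4]=0x99 cont=1 payload=0x19=25: acc |= 25<<0 -> acc=25 shift=7
  byte[5]=0xB5 cont=1 payload=0x35=53: acc |= 53<<7 -> acc=6809 shift=14
  byte[6]=0x76 cont=0 payload=0x76=118: acc |= 118<<14 -> acc=1940121 shift=21 [end]
Varint 3: bytes[4:7] = 99 B5 76 -> value 1940121 (3 byte(s))
  byte[7]=0xB2 cont=1 payload=0x32=50: acc |= 50<<0 -> acc=50 shift=7
  byte[8]=0x50 cont=0 payload=0x50=80: acc |= 80<<7 -> acc=10290 shift=14 [end]
Varint 4: bytes[7:9] = B2 50 -> value 10290 (2 byte(s))

Answer: 22 1989412 1940121 10290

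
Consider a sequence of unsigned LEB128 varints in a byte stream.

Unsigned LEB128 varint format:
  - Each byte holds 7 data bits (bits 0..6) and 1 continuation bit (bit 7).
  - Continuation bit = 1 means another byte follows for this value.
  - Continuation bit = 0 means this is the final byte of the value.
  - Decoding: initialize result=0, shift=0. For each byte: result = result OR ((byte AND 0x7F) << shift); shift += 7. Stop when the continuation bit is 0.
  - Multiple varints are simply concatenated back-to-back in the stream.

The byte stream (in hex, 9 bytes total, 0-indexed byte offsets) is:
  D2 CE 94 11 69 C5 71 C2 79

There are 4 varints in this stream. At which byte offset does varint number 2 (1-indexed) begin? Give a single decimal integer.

  byte[0]=0xD2 cont=1 payload=0x52=82: acc |= 82<<0 -> acc=82 shift=7
  byte[1]=0xCE cont=1 payload=0x4E=78: acc |= 78<<7 -> acc=10066 shift=14
  byte[2]=0x94 cont=1 payload=0x14=20: acc |= 20<<14 -> acc=337746 shift=21
  byte[3]=0x11 cont=0 payload=0x11=17: acc |= 17<<21 -> acc=35989330 shift=28 [end]
Varint 1: bytes[0:4] = D2 CE 94 11 -> value 35989330 (4 byte(s))
  byte[4]=0x69 cont=0 payload=0x69=105: acc |= 105<<0 -> acc=105 shift=7 [end]
Varint 2: bytes[4:5] = 69 -> value 105 (1 byte(s))
  byte[5]=0xC5 cont=1 payload=0x45=69: acc |= 69<<0 -> acc=69 shift=7
  byte[6]=0x71 cont=0 payload=0x71=113: acc |= 113<<7 -> acc=14533 shift=14 [end]
Varint 3: bytes[5:7] = C5 71 -> value 14533 (2 byte(s))
  byte[7]=0xC2 cont=1 payload=0x42=66: acc |= 66<<0 -> acc=66 shift=7
  byte[8]=0x79 cont=0 payload=0x79=121: acc |= 121<<7 -> acc=15554 shift=14 [end]
Varint 4: bytes[7:9] = C2 79 -> value 15554 (2 byte(s))

Answer: 4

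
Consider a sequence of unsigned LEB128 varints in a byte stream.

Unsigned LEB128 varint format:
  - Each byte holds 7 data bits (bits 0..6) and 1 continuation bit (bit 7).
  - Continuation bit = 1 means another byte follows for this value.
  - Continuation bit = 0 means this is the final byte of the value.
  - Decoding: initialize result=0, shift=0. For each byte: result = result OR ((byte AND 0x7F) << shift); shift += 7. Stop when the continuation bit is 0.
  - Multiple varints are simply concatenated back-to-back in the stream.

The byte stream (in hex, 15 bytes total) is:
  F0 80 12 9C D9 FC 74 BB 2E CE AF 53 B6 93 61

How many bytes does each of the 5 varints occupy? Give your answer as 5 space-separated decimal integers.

  byte[0]=0xF0 cont=1 payload=0x70=112: acc |= 112<<0 -> acc=112 shift=7
  byte[1]=0x80 cont=1 payload=0x00=0: acc |= 0<<7 -> acc=112 shift=14
  byte[2]=0x12 cont=0 payload=0x12=18: acc |= 18<<14 -> acc=295024 shift=21 [end]
Varint 1: bytes[0:3] = F0 80 12 -> value 295024 (3 byte(s))
  byte[3]=0x9C cont=1 payload=0x1C=28: acc |= 28<<0 -> acc=28 shift=7
  byte[4]=0xD9 cont=1 payload=0x59=89: acc |= 89<<7 -> acc=11420 shift=14
  byte[5]=0xFC cont=1 payload=0x7C=124: acc |= 124<<14 -> acc=2043036 shift=21
  byte[6]=0x74 cont=0 payload=0x74=116: acc |= 116<<21 -> acc=245312668 shift=28 [end]
Varint 2: bytes[3:7] = 9C D9 FC 74 -> value 245312668 (4 byte(s))
  byte[7]=0xBB cont=1 payload=0x3B=59: acc |= 59<<0 -> acc=59 shift=7
  byte[8]=0x2E cont=0 payload=0x2E=46: acc |= 46<<7 -> acc=5947 shift=14 [end]
Varint 3: bytes[7:9] = BB 2E -> value 5947 (2 byte(s))
  byte[9]=0xCE cont=1 payload=0x4E=78: acc |= 78<<0 -> acc=78 shift=7
  byte[10]=0xAF cont=1 payload=0x2F=47: acc |= 47<<7 -> acc=6094 shift=14
  byte[11]=0x53 cont=0 payload=0x53=83: acc |= 83<<14 -> acc=1365966 shift=21 [end]
Varint 4: bytes[9:12] = CE AF 53 -> value 1365966 (3 byte(s))
  byte[12]=0xB6 cont=1 payload=0x36=54: acc |= 54<<0 -> acc=54 shift=7
  byte[13]=0x93 cont=1 payload=0x13=19: acc |= 19<<7 -> acc=2486 shift=14
  byte[14]=0x61 cont=0 payload=0x61=97: acc |= 97<<14 -> acc=1591734 shift=21 [end]
Varint 5: bytes[12:15] = B6 93 61 -> value 1591734 (3 byte(s))

Answer: 3 4 2 3 3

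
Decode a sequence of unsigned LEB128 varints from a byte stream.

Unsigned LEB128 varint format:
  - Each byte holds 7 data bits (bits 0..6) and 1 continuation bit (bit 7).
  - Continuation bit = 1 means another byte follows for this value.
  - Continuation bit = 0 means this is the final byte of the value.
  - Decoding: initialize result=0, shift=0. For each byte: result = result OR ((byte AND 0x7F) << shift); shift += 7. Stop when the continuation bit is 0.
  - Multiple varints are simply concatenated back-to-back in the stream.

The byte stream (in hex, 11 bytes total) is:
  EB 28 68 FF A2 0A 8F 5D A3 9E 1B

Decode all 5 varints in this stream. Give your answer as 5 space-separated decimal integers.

Answer: 5227 104 168319 11919 446243

Derivation:
  byte[0]=0xEB cont=1 payload=0x6B=107: acc |= 107<<0 -> acc=107 shift=7
  byte[1]=0x28 cont=0 payload=0x28=40: acc |= 40<<7 -> acc=5227 shift=14 [end]
Varint 1: bytes[0:2] = EB 28 -> value 5227 (2 byte(s))
  byte[2]=0x68 cont=0 payload=0x68=104: acc |= 104<<0 -> acc=104 shift=7 [end]
Varint 2: bytes[2:3] = 68 -> value 104 (1 byte(s))
  byte[3]=0xFF cont=1 payload=0x7F=127: acc |= 127<<0 -> acc=127 shift=7
  byte[4]=0xA2 cont=1 payload=0x22=34: acc |= 34<<7 -> acc=4479 shift=14
  byte[5]=0x0A cont=0 payload=0x0A=10: acc |= 10<<14 -> acc=168319 shift=21 [end]
Varint 3: bytes[3:6] = FF A2 0A -> value 168319 (3 byte(s))
  byte[6]=0x8F cont=1 payload=0x0F=15: acc |= 15<<0 -> acc=15 shift=7
  byte[7]=0x5D cont=0 payload=0x5D=93: acc |= 93<<7 -> acc=11919 shift=14 [end]
Varint 4: bytes[6:8] = 8F 5D -> value 11919 (2 byte(s))
  byte[8]=0xA3 cont=1 payload=0x23=35: acc |= 35<<0 -> acc=35 shift=7
  byte[9]=0x9E cont=1 payload=0x1E=30: acc |= 30<<7 -> acc=3875 shift=14
  byte[10]=0x1B cont=0 payload=0x1B=27: acc |= 27<<14 -> acc=446243 shift=21 [end]
Varint 5: bytes[8:11] = A3 9E 1B -> value 446243 (3 byte(s))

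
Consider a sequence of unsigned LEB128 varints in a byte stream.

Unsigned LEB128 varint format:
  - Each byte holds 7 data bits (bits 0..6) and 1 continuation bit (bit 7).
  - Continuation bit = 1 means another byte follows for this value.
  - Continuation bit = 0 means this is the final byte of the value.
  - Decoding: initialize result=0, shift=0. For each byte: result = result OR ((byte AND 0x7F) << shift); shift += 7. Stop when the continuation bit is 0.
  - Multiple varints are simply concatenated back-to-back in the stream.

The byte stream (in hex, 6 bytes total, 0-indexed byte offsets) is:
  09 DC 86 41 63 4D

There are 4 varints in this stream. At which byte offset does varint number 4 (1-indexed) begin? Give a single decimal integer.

Answer: 5

Derivation:
  byte[0]=0x09 cont=0 payload=0x09=9: acc |= 9<<0 -> acc=9 shift=7 [end]
Varint 1: bytes[0:1] = 09 -> value 9 (1 byte(s))
  byte[1]=0xDC cont=1 payload=0x5C=92: acc |= 92<<0 -> acc=92 shift=7
  byte[2]=0x86 cont=1 payload=0x06=6: acc |= 6<<7 -> acc=860 shift=14
  byte[3]=0x41 cont=0 payload=0x41=65: acc |= 65<<14 -> acc=1065820 shift=21 [end]
Varint 2: bytes[1:4] = DC 86 41 -> value 1065820 (3 byte(s))
  byte[4]=0x63 cont=0 payload=0x63=99: acc |= 99<<0 -> acc=99 shift=7 [end]
Varint 3: bytes[4:5] = 63 -> value 99 (1 byte(s))
  byte[5]=0x4D cont=0 payload=0x4D=77: acc |= 77<<0 -> acc=77 shift=7 [end]
Varint 4: bytes[5:6] = 4D -> value 77 (1 byte(s))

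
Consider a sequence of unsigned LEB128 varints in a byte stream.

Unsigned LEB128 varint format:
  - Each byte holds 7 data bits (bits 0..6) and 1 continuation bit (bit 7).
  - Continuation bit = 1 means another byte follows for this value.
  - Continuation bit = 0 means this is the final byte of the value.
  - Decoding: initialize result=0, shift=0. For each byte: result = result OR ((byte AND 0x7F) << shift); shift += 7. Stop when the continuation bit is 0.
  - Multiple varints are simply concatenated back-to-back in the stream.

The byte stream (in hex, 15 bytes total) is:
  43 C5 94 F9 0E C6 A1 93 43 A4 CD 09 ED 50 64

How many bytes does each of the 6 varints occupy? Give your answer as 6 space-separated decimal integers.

  byte[0]=0x43 cont=0 payload=0x43=67: acc |= 67<<0 -> acc=67 shift=7 [end]
Varint 1: bytes[0:1] = 43 -> value 67 (1 byte(s))
  byte[1]=0xC5 cont=1 payload=0x45=69: acc |= 69<<0 -> acc=69 shift=7
  byte[2]=0x94 cont=1 payload=0x14=20: acc |= 20<<7 -> acc=2629 shift=14
  byte[3]=0xF9 cont=1 payload=0x79=121: acc |= 121<<14 -> acc=1985093 shift=21
  byte[4]=0x0E cont=0 payload=0x0E=14: acc |= 14<<21 -> acc=31345221 shift=28 [end]
Varint 2: bytes[1:5] = C5 94 F9 0E -> value 31345221 (4 byte(s))
  byte[5]=0xC6 cont=1 payload=0x46=70: acc |= 70<<0 -> acc=70 shift=7
  byte[6]=0xA1 cont=1 payload=0x21=33: acc |= 33<<7 -> acc=4294 shift=14
  byte[7]=0x93 cont=1 payload=0x13=19: acc |= 19<<14 -> acc=315590 shift=21
  byte[8]=0x43 cont=0 payload=0x43=67: acc |= 67<<21 -> acc=140824774 shift=28 [end]
Varint 3: bytes[5:9] = C6 A1 93 43 -> value 140824774 (4 byte(s))
  byte[9]=0xA4 cont=1 payload=0x24=36: acc |= 36<<0 -> acc=36 shift=7
  byte[10]=0xCD cont=1 payload=0x4D=77: acc |= 77<<7 -> acc=9892 shift=14
  byte[11]=0x09 cont=0 payload=0x09=9: acc |= 9<<14 -> acc=157348 shift=21 [end]
Varint 4: bytes[9:12] = A4 CD 09 -> value 157348 (3 byte(s))
  byte[12]=0xED cont=1 payload=0x6D=109: acc |= 109<<0 -> acc=109 shift=7
  byte[13]=0x50 cont=0 payload=0x50=80: acc |= 80<<7 -> acc=10349 shift=14 [end]
Varint 5: bytes[12:14] = ED 50 -> value 10349 (2 byte(s))
  byte[14]=0x64 cont=0 payload=0x64=100: acc |= 100<<0 -> acc=100 shift=7 [end]
Varint 6: bytes[14:15] = 64 -> value 100 (1 byte(s))

Answer: 1 4 4 3 2 1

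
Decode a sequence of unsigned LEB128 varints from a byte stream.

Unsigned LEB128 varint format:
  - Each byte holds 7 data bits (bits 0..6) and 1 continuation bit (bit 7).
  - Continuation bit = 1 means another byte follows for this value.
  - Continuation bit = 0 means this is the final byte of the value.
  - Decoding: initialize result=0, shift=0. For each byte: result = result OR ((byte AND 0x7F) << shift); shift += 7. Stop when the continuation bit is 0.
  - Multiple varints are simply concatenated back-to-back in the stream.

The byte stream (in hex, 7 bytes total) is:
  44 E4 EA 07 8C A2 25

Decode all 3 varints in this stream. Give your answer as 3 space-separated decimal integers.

Answer: 68 128356 610572

Derivation:
  byte[0]=0x44 cont=0 payload=0x44=68: acc |= 68<<0 -> acc=68 shift=7 [end]
Varint 1: bytes[0:1] = 44 -> value 68 (1 byte(s))
  byte[1]=0xE4 cont=1 payload=0x64=100: acc |= 100<<0 -> acc=100 shift=7
  byte[2]=0xEA cont=1 payload=0x6A=106: acc |= 106<<7 -> acc=13668 shift=14
  byte[3]=0x07 cont=0 payload=0x07=7: acc |= 7<<14 -> acc=128356 shift=21 [end]
Varint 2: bytes[1:4] = E4 EA 07 -> value 128356 (3 byte(s))
  byte[4]=0x8C cont=1 payload=0x0C=12: acc |= 12<<0 -> acc=12 shift=7
  byte[5]=0xA2 cont=1 payload=0x22=34: acc |= 34<<7 -> acc=4364 shift=14
  byte[6]=0x25 cont=0 payload=0x25=37: acc |= 37<<14 -> acc=610572 shift=21 [end]
Varint 3: bytes[4:7] = 8C A2 25 -> value 610572 (3 byte(s))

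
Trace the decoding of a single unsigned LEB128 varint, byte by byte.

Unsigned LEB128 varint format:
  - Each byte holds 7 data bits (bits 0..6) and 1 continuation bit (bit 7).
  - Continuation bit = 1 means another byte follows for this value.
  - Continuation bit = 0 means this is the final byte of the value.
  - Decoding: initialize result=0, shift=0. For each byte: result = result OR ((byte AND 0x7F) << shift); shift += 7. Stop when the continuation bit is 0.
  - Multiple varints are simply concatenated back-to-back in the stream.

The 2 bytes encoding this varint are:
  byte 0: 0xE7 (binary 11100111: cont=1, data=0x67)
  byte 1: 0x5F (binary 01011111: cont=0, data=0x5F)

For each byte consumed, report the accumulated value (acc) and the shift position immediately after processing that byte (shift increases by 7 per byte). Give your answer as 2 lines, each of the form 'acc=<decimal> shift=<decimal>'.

Answer: acc=103 shift=7
acc=12263 shift=14

Derivation:
byte 0=0xE7: payload=0x67=103, contrib = 103<<0 = 103; acc -> 103, shift -> 7
byte 1=0x5F: payload=0x5F=95, contrib = 95<<7 = 12160; acc -> 12263, shift -> 14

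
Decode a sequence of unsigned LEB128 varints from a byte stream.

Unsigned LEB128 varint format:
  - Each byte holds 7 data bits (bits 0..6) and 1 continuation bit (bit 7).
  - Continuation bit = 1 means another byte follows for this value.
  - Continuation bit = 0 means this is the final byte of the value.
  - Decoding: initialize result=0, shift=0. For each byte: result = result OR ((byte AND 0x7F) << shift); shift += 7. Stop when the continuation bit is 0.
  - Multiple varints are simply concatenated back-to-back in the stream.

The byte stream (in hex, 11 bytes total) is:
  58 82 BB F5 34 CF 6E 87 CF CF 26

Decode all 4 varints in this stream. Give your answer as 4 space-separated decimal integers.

  byte[0]=0x58 cont=0 payload=0x58=88: acc |= 88<<0 -> acc=88 shift=7 [end]
Varint 1: bytes[0:1] = 58 -> value 88 (1 byte(s))
  byte[1]=0x82 cont=1 payload=0x02=2: acc |= 2<<0 -> acc=2 shift=7
  byte[2]=0xBB cont=1 payload=0x3B=59: acc |= 59<<7 -> acc=7554 shift=14
  byte[3]=0xF5 cont=1 payload=0x75=117: acc |= 117<<14 -> acc=1924482 shift=21
  byte[4]=0x34 cont=0 payload=0x34=52: acc |= 52<<21 -> acc=110976386 shift=28 [end]
Varint 2: bytes[1:5] = 82 BB F5 34 -> value 110976386 (4 byte(s))
  byte[5]=0xCF cont=1 payload=0x4F=79: acc |= 79<<0 -> acc=79 shift=7
  byte[6]=0x6E cont=0 payload=0x6E=110: acc |= 110<<7 -> acc=14159 shift=14 [end]
Varint 3: bytes[5:7] = CF 6E -> value 14159 (2 byte(s))
  byte[7]=0x87 cont=1 payload=0x07=7: acc |= 7<<0 -> acc=7 shift=7
  byte[8]=0xCF cont=1 payload=0x4F=79: acc |= 79<<7 -> acc=10119 shift=14
  byte[9]=0xCF cont=1 payload=0x4F=79: acc |= 79<<14 -> acc=1304455 shift=21
  byte[10]=0x26 cont=0 payload=0x26=38: acc |= 38<<21 -> acc=80996231 shift=28 [end]
Varint 4: bytes[7:11] = 87 CF CF 26 -> value 80996231 (4 byte(s))

Answer: 88 110976386 14159 80996231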